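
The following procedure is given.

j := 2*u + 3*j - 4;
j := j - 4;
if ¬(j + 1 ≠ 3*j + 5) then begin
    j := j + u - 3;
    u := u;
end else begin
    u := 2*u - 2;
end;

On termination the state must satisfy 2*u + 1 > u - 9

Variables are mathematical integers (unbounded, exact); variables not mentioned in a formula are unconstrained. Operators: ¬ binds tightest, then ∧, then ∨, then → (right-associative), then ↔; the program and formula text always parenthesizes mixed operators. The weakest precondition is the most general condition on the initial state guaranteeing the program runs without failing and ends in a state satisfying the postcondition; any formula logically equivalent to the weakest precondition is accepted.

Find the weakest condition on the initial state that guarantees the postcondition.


Working backward. After the program, the postcondition 2*u + 1 > u - 9 must hold; in canonical form it is u > -10.
Then branch requires u > -10; else branch requires 2*u > -8.
Before the if: ((¬(2*j ≠ -4)) → u > -10) ∧ (2*j ≠ -4 → 2*u > -8)
Before j := j - 4: ((¬(2*j ≠ 4)) → u > -10) ∧ (2*j ≠ 4 → 2*u > -8)
Before j := 2*u + 3*j - 4: ((¬(6*j + 4*u ≠ 12)) → u > -10) ∧ (6*j + 4*u ≠ 12 → 2*u > -8)
Answer: WP = ((¬(6*j + 4*u ≠ 12)) → u > -10) ∧ (6*j + 4*u ≠ 12 → 2*u > -8)


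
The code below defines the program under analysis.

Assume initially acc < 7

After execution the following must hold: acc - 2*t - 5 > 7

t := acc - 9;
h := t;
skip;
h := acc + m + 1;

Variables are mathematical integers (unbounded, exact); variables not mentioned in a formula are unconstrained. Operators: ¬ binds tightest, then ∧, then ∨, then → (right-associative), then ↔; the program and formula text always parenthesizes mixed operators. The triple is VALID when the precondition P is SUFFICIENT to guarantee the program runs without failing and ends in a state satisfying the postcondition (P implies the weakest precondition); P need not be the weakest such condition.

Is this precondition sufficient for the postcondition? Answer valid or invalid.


Working backward. After the program, the postcondition acc - 2*t - 5 > 7 must hold; in canonical form it is acc > 2*t + 12.
Before h := acc + m + 1: acc > 2*t + 12
Before skip: acc > 2*t + 12
Before h := t: acc > 2*t + 12
Before t := acc - 9: acc < 6
The weakest precondition is acc < 6.
Check whether acc < 7 implies it.
Countermodel: at the initial state acc = 6, the precondition holds but the weakest precondition fails.
Answer: invalid


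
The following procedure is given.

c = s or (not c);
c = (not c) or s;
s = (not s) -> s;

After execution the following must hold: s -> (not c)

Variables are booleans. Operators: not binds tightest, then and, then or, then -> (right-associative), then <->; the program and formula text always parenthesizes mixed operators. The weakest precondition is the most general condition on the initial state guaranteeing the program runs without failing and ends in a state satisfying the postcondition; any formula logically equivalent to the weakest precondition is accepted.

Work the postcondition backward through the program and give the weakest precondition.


Working backward. After the program, s -> (not c) must hold.
Before s := (not s) -> s: ((not s) -> s) -> (not c)
Before c := (not c) or s: ((not s) -> s) -> (not ((not c) or s))
Before c := s or (not c): ((not s) -> s) -> (not ((not (s or (not c))) or s))
Answer: WP = ((not s) -> s) -> (not ((not (s or (not c))) or s))


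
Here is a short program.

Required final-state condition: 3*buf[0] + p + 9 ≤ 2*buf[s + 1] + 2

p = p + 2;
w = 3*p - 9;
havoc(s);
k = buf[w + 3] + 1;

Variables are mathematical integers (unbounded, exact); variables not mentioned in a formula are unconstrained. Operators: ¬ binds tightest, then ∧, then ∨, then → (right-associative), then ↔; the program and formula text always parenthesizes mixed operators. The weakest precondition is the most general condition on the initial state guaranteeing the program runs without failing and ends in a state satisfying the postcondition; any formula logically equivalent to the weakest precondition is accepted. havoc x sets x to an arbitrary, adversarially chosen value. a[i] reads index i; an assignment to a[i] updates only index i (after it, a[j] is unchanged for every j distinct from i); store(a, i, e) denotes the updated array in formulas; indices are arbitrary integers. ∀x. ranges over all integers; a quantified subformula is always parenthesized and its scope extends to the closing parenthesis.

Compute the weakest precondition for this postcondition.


Working backward. After the program, the postcondition 3*buf[0] + p + 9 ≤ 2*buf[s + 1] + 2 must hold; in canonical form it is 3*buf[0] + p ≤ 2*buf[s + 1] - 7.
Before k := buf[w + 3] + 1: 3*buf[0] + p ≤ 2*buf[s + 1] - 7
Before havoc s: ∀s_1. 3*buf[0] + p ≤ 2*buf[s_1 + 1] - 7
Before w := 3*p - 9: ∀s_1. 3*buf[0] + p ≤ 2*buf[s_1 + 1] - 7
Before p := p + 2: ∀s_1. 3*buf[0] + p ≤ 2*buf[s_1 + 1] - 9
Answer: WP = ∀s_1. 3*buf[0] + p ≤ 2*buf[s_1 + 1] - 9


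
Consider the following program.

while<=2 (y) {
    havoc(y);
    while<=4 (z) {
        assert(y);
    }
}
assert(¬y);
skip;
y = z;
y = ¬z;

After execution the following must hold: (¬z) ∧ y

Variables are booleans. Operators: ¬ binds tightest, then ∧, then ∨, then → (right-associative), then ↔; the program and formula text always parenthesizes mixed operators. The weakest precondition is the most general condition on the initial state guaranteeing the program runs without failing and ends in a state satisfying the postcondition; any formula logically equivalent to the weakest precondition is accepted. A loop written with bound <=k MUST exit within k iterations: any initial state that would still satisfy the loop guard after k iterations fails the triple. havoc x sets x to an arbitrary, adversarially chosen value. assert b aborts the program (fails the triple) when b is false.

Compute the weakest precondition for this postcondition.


Working backward. After the program, (¬z) ∧ y must hold.
Before y := ¬z: ¬z
Before y := z: ¬z
Before skip: ¬z
Before assert ¬y: (¬y) ∧ (¬z)
Before the loop (bound <=2), unroll the exhaustion recursion (WP_0 = exit-now case; WP_j = one more guarded iteration, up to j = 2):
  WP_0: (¬y) ∧ (¬z)
  WP_1: (¬y) ∧ ((¬y) → ((¬y) ∧ (¬z)))
  WP_2: (¬y) ∧ ((¬y) → ((¬y) ∧ (¬z)))
So before the loop: (¬y) ∧ ((¬y) → ((¬y) ∧ (¬z)))
Answer: WP = (¬y) ∧ ((¬y) → ((¬y) ∧ (¬z)))


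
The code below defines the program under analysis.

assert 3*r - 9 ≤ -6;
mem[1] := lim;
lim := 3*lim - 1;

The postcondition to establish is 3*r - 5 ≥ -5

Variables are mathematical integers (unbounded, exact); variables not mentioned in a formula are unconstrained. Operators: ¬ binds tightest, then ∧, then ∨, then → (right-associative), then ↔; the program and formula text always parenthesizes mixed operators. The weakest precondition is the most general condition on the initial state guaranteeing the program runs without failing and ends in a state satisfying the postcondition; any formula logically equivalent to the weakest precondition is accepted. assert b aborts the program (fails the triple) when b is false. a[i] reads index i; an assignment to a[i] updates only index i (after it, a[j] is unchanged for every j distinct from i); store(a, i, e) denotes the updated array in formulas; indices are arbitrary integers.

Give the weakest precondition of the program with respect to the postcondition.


Working backward. After the program, the postcondition 3*r - 5 ≥ -5 must hold; in canonical form it is 3*r ≥ 0.
Before lim := 3*lim - 1: 3*r ≥ 0
Before mem[1] := lim: 3*r ≥ 0
Before assert 3*r - 9 ≤ -6: 3*r ≤ 3 ∧ 3*r ≥ 0
Answer: WP = 3*r ≤ 3 ∧ 3*r ≥ 0


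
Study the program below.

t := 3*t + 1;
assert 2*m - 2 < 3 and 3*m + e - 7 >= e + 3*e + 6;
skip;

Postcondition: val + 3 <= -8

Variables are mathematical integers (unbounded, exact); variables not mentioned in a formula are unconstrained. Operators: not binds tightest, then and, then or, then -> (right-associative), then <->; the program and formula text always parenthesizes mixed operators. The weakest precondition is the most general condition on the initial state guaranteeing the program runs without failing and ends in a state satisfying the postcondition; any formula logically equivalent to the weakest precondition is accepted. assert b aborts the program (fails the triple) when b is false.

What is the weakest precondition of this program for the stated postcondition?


Working backward. After the program, the postcondition val + 3 <= -8 must hold; in canonical form it is val <= -11.
Before skip: val <= -11
Before assert 2*m - 2 < 3 and 3*m + e - 7 >= e + 3*e + 6: 2*m < 5 and 3*m >= 3*e + 13 and val <= -11
Before t := 3*t + 1: 2*m < 5 and 3*m >= 3*e + 13 and val <= -11
Answer: WP = 2*m < 5 and 3*m >= 3*e + 13 and val <= -11


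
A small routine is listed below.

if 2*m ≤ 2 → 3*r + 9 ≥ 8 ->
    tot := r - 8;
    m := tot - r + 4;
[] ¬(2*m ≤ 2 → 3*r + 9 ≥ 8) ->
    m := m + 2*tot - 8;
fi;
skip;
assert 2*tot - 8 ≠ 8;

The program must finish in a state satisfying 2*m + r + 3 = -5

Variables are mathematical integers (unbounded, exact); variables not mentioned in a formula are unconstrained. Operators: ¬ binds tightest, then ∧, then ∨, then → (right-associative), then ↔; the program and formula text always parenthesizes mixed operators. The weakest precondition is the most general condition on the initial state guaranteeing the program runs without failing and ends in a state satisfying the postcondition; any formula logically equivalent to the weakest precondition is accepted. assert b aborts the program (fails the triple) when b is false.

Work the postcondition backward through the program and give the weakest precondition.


Working backward. After the program, the postcondition 2*m + r + 3 = -5 must hold; in canonical form it is 2*m + r = -8.
Before assert 2*tot - 8 ≠ 8: 2*tot ≠ 16 ∧ 2*m + r = -8
Before skip: 2*tot ≠ 16 ∧ 2*m + r = -8
Then branch requires 2*r ≠ 32 ∧ r = 0; else branch requires 2*tot ≠ 16 ∧ 2*m + r + 4*tot = 8.
Before the if: ((2*m ≤ 2 → 3*r ≥ -1) → (2*r ≠ 32 ∧ r = 0)) ∧ ((¬(2*m ≤ 2 → 3*r ≥ -1)) → (2*tot ≠ 16 ∧ 2*m + r + 4*tot = 8))
Answer: WP = ((2*m ≤ 2 → 3*r ≥ -1) → (2*r ≠ 32 ∧ r = 0)) ∧ ((¬(2*m ≤ 2 → 3*r ≥ -1)) → (2*tot ≠ 16 ∧ 2*m + r + 4*tot = 8))


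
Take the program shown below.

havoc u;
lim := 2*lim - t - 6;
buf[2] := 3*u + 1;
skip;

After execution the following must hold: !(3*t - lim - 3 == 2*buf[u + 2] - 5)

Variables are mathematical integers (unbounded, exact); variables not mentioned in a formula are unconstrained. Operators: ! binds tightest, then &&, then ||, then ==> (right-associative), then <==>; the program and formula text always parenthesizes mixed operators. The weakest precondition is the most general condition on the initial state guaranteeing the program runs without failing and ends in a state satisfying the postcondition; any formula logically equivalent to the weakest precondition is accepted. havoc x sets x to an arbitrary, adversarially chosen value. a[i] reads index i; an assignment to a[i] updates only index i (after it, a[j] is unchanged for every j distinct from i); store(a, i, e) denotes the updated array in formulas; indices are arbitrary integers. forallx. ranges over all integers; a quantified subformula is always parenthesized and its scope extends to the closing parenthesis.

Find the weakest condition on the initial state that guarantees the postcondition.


Working backward. After the program, the postcondition !(3*t - lim - 3 == 2*buf[u + 2] - 5) must hold; in canonical form it is !(3*t == 2*buf[u + 2] + lim - 2).
Before skip: !(3*t == 2*buf[u + 2] + lim - 2)
Before buf[2] := 3*u + 1: !(3*t == 2*store(buf, 2, 3*u + 1)[u + 2] + lim - 2)
Before lim := 2*lim - t - 6: !(4*t == 2*store(buf, 2, 3*u + 1)[u + 2] + 2*lim - 8)
Before havoc u: forall u_1. (!(4*t == 2*store(buf, 2, 3*u_1 + 1)[u_1 + 2] + 2*lim - 8))
Answer: WP = forall u_1. (!(4*t == 2*store(buf, 2, 3*u_1 + 1)[u_1 + 2] + 2*lim - 8))


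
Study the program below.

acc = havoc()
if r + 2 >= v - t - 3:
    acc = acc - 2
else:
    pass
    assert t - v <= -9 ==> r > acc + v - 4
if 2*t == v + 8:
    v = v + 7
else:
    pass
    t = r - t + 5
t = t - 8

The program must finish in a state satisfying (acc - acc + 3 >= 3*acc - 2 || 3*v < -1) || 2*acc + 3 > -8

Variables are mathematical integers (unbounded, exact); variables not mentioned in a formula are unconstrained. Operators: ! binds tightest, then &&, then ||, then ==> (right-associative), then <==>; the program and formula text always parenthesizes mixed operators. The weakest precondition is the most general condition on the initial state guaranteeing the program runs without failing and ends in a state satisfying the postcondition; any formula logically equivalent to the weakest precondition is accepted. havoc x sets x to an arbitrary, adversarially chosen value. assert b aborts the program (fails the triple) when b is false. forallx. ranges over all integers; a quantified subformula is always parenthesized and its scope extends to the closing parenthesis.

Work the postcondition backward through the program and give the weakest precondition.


Working backward. After the program, the postcondition (acc - acc + 3 >= 3*acc - 2 || 3*v < -1) || 2*acc + 3 > -8 must hold; in canonical form it is 3*acc <= 5 || 3*v < -1 || 2*acc > -11.
Before t := t - 8: 3*acc <= 5 || 3*v < -1 || 2*acc > -11
Then branch requires 3*acc <= 5 || 3*v < -22 || 2*acc > -11; else branch requires 3*acc <= 5 || 3*v < -1 || 2*acc > -11.
Before the if: (2*t == v + 8 ==> (3*acc <= 5 || 3*v < -22 || 2*acc > -11)) && ((!(2*t == v + 8)) ==> (3*acc <= 5 || 3*v < -1 || 2*acc > -11))
Then branch requires (2*t == v + 8 ==> (3*acc <= 11 || 3*v < -22 || 2*acc > -7)) && ((!(2*t == v + 8)) ==> (3*acc <= 11 || 3*v < -1 || 2*acc > -7)); else branch requires (t <= v - 9 ==> r > acc + v - 4) && (2*t == v + 8 ==> (3*acc <= 5 || 3*v < -22 || 2*acc > -11)) && ((!(2*t == v + 8)) ==> (3*acc <= 5 || 3*v < -1 || 2*acc > -11)).
Before the if: (r + t >= v - 5 ==> ((2*t == v + 8 ==> (3*acc <= 11 || 3*v < -22 || 2*acc > -7)) && ((!(2*t == v + 8)) ==> (3*acc <= 11 || 3*v < -1 || 2*acc > -7)))) && ((!(r + t >= v - 5)) ==> ((t <= v - 9 ==> r > acc + v - 4) && (2*t == v + 8 ==> (3*acc <= 5 || 3*v < -22 || 2*acc > -11)) && ((!(2*t == v + 8)) ==> (3*acc <= 5 || 3*v < -1 || 2*acc > -11))))
Before havoc acc: forall acc_1. ((r + t >= v - 5 ==> ((2*t == v + 8 ==> (3*acc_1 <= 11 || 3*v < -22 || 2*acc_1 > -7)) && ((!(2*t == v + 8)) ==> (3*acc_1 <= 11 || 3*v < -1 || 2*acc_1 > -7)))) && ((!(r + t >= v - 5)) ==> ((t <= v - 9 ==> r > acc_1 + v - 4) && (2*t == v + 8 ==> (3*acc_1 <= 5 || 3*v < -22 || 2*acc_1 > -11)) && ((!(2*t == v + 8)) ==> (3*acc_1 <= 5 || 3*v < -1 || 2*acc_1 > -11)))))
Answer: WP = forall acc_1. ((r + t >= v - 5 ==> ((2*t == v + 8 ==> (3*acc_1 <= 11 || 3*v < -22 || 2*acc_1 > -7)) && ((!(2*t == v + 8)) ==> (3*acc_1 <= 11 || 3*v < -1 || 2*acc_1 > -7)))) && ((!(r + t >= v - 5)) ==> ((t <= v - 9 ==> r > acc_1 + v - 4) && (2*t == v + 8 ==> (3*acc_1 <= 5 || 3*v < -22 || 2*acc_1 > -11)) && ((!(2*t == v + 8)) ==> (3*acc_1 <= 5 || 3*v < -1 || 2*acc_1 > -11)))))


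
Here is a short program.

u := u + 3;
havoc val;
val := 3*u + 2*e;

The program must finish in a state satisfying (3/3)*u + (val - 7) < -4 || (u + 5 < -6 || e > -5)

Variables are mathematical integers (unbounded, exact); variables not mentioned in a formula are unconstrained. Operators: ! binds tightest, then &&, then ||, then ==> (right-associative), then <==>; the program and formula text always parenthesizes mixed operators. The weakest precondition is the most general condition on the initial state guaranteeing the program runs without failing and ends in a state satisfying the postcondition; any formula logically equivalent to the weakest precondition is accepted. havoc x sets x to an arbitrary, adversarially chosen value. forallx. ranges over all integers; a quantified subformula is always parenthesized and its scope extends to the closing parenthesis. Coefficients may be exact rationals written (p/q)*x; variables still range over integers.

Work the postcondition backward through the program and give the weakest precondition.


Working backward. After the program, the postcondition (3/3)*u + (val - 7) < -4 || (u + 5 < -6 || e > -5) must hold; in canonical form it is u + val < 3 || u < -11 || e > -5.
Before val := 3*u + 2*e: 2*e + 4*u < 3 || u < -11 || e > -5
Before havoc val: 2*e + 4*u < 3 || u < -11 || e > -5
Before u := u + 3: 2*e + 4*u < -9 || u < -14 || e > -5
Answer: WP = 2*e + 4*u < -9 || u < -14 || e > -5


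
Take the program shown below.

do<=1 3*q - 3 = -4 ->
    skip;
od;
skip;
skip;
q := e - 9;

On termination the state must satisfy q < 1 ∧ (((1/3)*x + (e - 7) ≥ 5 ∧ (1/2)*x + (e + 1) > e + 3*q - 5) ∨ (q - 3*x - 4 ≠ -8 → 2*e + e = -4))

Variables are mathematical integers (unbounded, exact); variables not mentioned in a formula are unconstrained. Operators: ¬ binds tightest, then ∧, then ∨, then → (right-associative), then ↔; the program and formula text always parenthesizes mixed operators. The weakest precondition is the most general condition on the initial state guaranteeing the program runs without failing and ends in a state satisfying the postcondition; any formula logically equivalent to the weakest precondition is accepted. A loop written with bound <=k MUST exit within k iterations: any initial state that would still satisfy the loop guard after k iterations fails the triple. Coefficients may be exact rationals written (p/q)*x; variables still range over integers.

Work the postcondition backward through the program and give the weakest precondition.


Working backward. After the program, the postcondition q < 1 ∧ (((1/3)*x + (e - 7) ≥ 5 ∧ (1/2)*x + (e + 1) > e + 3*q - 5) ∨ (q - 3*x - 4 ≠ -8 → 2*e + e = -4)) must hold; in canonical form it is q < 1 ∧ ((e + (1/3)*x ≥ 12 ∧ (1/2)*x > 3*q - 6) ∨ (q ≠ 3*x - 4 → 3*e = -4)).
Before q := e - 9: e < 10 ∧ ((e + (1/3)*x ≥ 12 ∧ (1/2)*x > 3*e - 33) ∨ (e ≠ 3*x + 5 → 3*e = -4))
Before skip: e < 10 ∧ ((e + (1/3)*x ≥ 12 ∧ (1/2)*x > 3*e - 33) ∨ (e ≠ 3*x + 5 → 3*e = -4))
Before skip: e < 10 ∧ ((e + (1/3)*x ≥ 12 ∧ (1/2)*x > 3*e - 33) ∨ (e ≠ 3*x + 5 → 3*e = -4))
Before the loop (bound <=1), unroll the exhaustion recursion (WP_0 = exit-now case; WP_j = one more guarded iteration, up to j = 1):
  WP_0: (¬(3*q = -1)) ∧ e < 10 ∧ ((e + (1/3)*x ≥ 12 ∧ (1/2)*x > 3*e - 33) ∨ (e ≠ 3*x + 5 → 3*e = -4))
  WP_1: (3*q = -1 → ((¬(3*q = -1)) ∧ e < 10 ∧ ((e + (1/3)*x ≥ 12 ∧ (1/2)*x > 3*e - 33) ∨ (e ≠ 3*x + 5 → 3*e = -4)))) ∧ ((¬(3*q = -1)) → (e < 10 ∧ ((e + (1/3)*x ≥ 12 ∧ (1/2)*x > 3*e - 33) ∨ (e ≠ 3*x + 5 → 3*e = -4))))
So before the loop: (3*q = -1 → ((¬(3*q = -1)) ∧ e < 10 ∧ ((e + (1/3)*x ≥ 12 ∧ (1/2)*x > 3*e - 33) ∨ (e ≠ 3*x + 5 → 3*e = -4)))) ∧ ((¬(3*q = -1)) → (e < 10 ∧ ((e + (1/3)*x ≥ 12 ∧ (1/2)*x > 3*e - 33) ∨ (e ≠ 3*x + 5 → 3*e = -4))))
Answer: WP = (3*q = -1 → ((¬(3*q = -1)) ∧ e < 10 ∧ ((e + (1/3)*x ≥ 12 ∧ (1/2)*x > 3*e - 33) ∨ (e ≠ 3*x + 5 → 3*e = -4)))) ∧ ((¬(3*q = -1)) → (e < 10 ∧ ((e + (1/3)*x ≥ 12 ∧ (1/2)*x > 3*e - 33) ∨ (e ≠ 3*x + 5 → 3*e = -4))))


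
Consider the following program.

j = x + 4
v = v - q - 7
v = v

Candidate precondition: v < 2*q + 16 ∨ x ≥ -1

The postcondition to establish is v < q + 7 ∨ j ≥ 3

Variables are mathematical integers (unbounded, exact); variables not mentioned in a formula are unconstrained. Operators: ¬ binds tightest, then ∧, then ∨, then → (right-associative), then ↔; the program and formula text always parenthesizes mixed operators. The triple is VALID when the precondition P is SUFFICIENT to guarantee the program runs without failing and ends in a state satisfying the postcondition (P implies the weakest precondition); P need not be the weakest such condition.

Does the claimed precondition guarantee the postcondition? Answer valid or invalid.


Working backward. After the program, v < q + 7 ∨ j ≥ 3 must hold.
Before v := v: v < q + 7 ∨ j ≥ 3
Before v := v - q - 7: v < 2*q + 14 ∨ j ≥ 3
Before j := x + 4: v < 2*q + 14 ∨ x ≥ -1
The weakest precondition is v < 2*q + 14 ∨ x ≥ -1.
Check whether v < 2*q + 16 ∨ x ≥ -1 implies it.
Countermodel: at the initial state q = 0, v = 14, x = -2, the precondition holds but the weakest precondition fails.
Answer: invalid


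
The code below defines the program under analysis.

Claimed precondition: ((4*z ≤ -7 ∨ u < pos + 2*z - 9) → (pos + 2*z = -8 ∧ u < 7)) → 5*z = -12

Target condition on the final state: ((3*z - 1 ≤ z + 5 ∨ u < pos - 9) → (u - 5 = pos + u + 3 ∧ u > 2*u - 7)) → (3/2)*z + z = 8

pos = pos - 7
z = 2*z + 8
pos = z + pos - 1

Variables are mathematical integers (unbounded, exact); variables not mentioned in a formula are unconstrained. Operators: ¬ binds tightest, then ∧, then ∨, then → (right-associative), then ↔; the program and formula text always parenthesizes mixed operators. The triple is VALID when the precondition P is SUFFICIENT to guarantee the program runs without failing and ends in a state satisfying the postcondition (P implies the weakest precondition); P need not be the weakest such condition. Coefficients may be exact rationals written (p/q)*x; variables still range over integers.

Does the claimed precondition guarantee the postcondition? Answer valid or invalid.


Working backward. After the program, the postcondition ((3*z - 1 ≤ z + 5 ∨ u < pos - 9) → (u - 5 = pos + u + 3 ∧ u > 2*u - 7)) → (3/2)*z + z = 8 must hold; in canonical form it is ((2*z ≤ 6 ∨ u < pos - 9) → (pos = -8 ∧ u < 7)) → (5/2)*z = 8.
Before pos := z + pos - 1: ((2*z ≤ 6 ∨ u < pos + z - 10) → (pos + z = -7 ∧ u < 7)) → (5/2)*z = 8
Before z := 2*z + 8: ((4*z ≤ -10 ∨ u < pos + 2*z - 2) → (pos + 2*z = -15 ∧ u < 7)) → 5*z = -12
Before pos := pos - 7: ((4*z ≤ -10 ∨ u < pos + 2*z - 9) → (pos + 2*z = -8 ∧ u < 7)) → 5*z = -12
The weakest precondition is ((4*z ≤ -10 ∨ u < pos + 2*z - 9) → (pos + 2*z = -8 ∧ u < 7)) → 5*z = -12.
Check whether ((4*z ≤ -7 ∨ u < pos + 2*z - 9) → (pos + 2*z = -8 ∧ u < 7)) → 5*z = -12 implies it.
Countermodel: at the initial state pos = 0, u = 0, z = -2, the precondition holds but the weakest precondition fails.
Answer: invalid


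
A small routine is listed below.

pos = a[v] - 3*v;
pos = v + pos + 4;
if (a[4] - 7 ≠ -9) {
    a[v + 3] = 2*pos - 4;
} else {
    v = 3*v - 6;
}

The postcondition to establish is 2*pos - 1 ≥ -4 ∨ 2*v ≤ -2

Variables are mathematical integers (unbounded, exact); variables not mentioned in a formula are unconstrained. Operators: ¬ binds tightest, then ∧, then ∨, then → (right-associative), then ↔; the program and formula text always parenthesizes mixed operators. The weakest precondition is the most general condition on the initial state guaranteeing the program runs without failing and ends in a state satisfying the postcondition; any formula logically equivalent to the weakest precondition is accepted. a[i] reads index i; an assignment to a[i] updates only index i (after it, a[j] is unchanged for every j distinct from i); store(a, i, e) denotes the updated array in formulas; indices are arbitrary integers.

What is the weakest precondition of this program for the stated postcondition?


Working backward. After the program, the postcondition 2*pos - 1 ≥ -4 ∨ 2*v ≤ -2 must hold; in canonical form it is 2*pos ≥ -3 ∨ 2*v ≤ -2.
Then branch requires 2*pos ≥ -3 ∨ 2*v ≤ -2; else branch requires 2*pos ≥ -3 ∨ 6*v ≤ 10.
Before the if: (a[4] ≠ -2 → (2*pos ≥ -3 ∨ 2*v ≤ -2)) ∧ ((¬(a[4] ≠ -2)) → (2*pos ≥ -3 ∨ 6*v ≤ 10))
Before pos := v + pos + 4: (a[4] ≠ -2 → (2*pos + 2*v ≥ -11 ∨ 2*v ≤ -2)) ∧ ((¬(a[4] ≠ -2)) → (2*pos + 2*v ≥ -11 ∨ 6*v ≤ 10))
Before pos := a[v] - 3*v: (a[4] ≠ -2 → (2*a[v] ≥ 4*v - 11 ∨ 2*v ≤ -2)) ∧ ((¬(a[4] ≠ -2)) → (2*a[v] ≥ 4*v - 11 ∨ 6*v ≤ 10))
Answer: WP = (a[4] ≠ -2 → (2*a[v] ≥ 4*v - 11 ∨ 2*v ≤ -2)) ∧ ((¬(a[4] ≠ -2)) → (2*a[v] ≥ 4*v - 11 ∨ 6*v ≤ 10))


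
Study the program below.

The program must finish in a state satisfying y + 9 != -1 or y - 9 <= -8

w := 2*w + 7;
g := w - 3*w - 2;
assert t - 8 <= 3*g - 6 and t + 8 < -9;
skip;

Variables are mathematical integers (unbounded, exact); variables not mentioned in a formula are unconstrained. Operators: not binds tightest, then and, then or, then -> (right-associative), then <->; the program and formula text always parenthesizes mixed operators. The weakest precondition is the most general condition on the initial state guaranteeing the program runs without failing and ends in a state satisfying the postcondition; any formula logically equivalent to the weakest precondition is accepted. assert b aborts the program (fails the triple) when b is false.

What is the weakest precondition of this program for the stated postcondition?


Working backward. After the program, the postcondition y + 9 != -1 or y - 9 <= -8 must hold; in canonical form it is y != -10 or y <= 1.
Before skip: y != -10 or y <= 1
Before assert t - 8 <= 3*g - 6 and t + 8 < -9: t <= 3*g + 2 and t < -17 and (y != -10 or y <= 1)
Before g := w - 3*w - 2: t + 6*w <= -4 and t < -17 and (y != -10 or y <= 1)
Before w := 2*w + 7: t + 12*w <= -46 and t < -17 and (y != -10 or y <= 1)
Answer: WP = t + 12*w <= -46 and t < -17 and (y != -10 or y <= 1)


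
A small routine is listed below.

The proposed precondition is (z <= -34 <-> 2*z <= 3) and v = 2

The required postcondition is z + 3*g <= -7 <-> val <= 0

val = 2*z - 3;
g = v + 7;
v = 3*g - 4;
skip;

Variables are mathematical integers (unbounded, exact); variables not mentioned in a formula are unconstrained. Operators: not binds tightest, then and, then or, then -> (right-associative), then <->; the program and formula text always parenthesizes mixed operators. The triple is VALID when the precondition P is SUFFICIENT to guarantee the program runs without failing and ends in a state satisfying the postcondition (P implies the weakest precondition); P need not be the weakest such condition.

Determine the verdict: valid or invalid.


Working backward. After the program, the postcondition z + 3*g <= -7 <-> val <= 0 must hold; in canonical form it is 3*g + z <= -7 <-> val <= 0.
Before skip: 3*g + z <= -7 <-> val <= 0
Before v := 3*g - 4: 3*g + z <= -7 <-> val <= 0
Before g := v + 7: 3*v + z <= -28 <-> val <= 0
Before val := 2*z - 3: 3*v + z <= -28 <-> 2*z <= 3
The weakest precondition is 3*v + z <= -28 <-> 2*z <= 3.
Check whether (z <= -34 <-> 2*z <= 3) and v = 2 implies it.
Every state satisfying the precondition satisfies the weakest precondition: the implication holds.
Answer: valid


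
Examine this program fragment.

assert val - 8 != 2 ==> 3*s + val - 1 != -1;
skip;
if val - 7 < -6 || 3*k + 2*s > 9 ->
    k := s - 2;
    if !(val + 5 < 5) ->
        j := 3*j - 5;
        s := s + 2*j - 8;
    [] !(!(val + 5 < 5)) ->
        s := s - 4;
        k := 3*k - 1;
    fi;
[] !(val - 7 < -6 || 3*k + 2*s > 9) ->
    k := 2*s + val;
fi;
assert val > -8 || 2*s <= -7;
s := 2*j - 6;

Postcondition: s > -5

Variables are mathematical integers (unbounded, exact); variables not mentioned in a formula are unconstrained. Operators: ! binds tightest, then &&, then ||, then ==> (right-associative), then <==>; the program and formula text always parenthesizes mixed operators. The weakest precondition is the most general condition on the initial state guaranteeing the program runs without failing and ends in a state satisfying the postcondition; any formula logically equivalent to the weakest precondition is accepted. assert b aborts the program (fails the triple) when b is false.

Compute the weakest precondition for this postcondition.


Working backward. After the program, s > -5 must hold.
Before s := 2*j - 6: 2*j > 1
Before assert val > -8 || 2*s <= -7: (val > -8 || 2*s <= -7) && 2*j > 1
Then branch requires ((!(val < 0)) ==> ((val > -8 || 12*j + 2*s <= 29) && 6*j > 11)) && (val < 0 ==> ((val > -8 || 2*s <= 1) && 2*j > 1)); else branch requires (val > -8 || 2*s <= -7) && 2*j > 1.
Before the if: ((val < 1 || 3*k + 2*s > 9) ==> (((!(val < 0)) ==> ((val > -8 || 12*j + 2*s <= 29) && 6*j > 11)) && (val < 0 ==> ((val > -8 || 2*s <= 1) && 2*j > 1)))) && ((!(val < 1 || 3*k + 2*s > 9)) ==> ((val > -8 || 2*s <= -7) && 2*j > 1))
Before skip: ((val < 1 || 3*k + 2*s > 9) ==> (((!(val < 0)) ==> ((val > -8 || 12*j + 2*s <= 29) && 6*j > 11)) && (val < 0 ==> ((val > -8 || 2*s <= 1) && 2*j > 1)))) && ((!(val < 1 || 3*k + 2*s > 9)) ==> ((val > -8 || 2*s <= -7) && 2*j > 1))
Before assert val - 8 != 2 ==> 3*s + val - 1 != -1: (val != 10 ==> 3*s + val != 0) && ((val < 1 || 3*k + 2*s > 9) ==> (((!(val < 0)) ==> ((val > -8 || 12*j + 2*s <= 29) && 6*j > 11)) && (val < 0 ==> ((val > -8 || 2*s <= 1) && 2*j > 1)))) && ((!(val < 1 || 3*k + 2*s > 9)) ==> ((val > -8 || 2*s <= -7) && 2*j > 1))
Answer: WP = (val != 10 ==> 3*s + val != 0) && ((val < 1 || 3*k + 2*s > 9) ==> (((!(val < 0)) ==> ((val > -8 || 12*j + 2*s <= 29) && 6*j > 11)) && (val < 0 ==> ((val > -8 || 2*s <= 1) && 2*j > 1)))) && ((!(val < 1 || 3*k + 2*s > 9)) ==> ((val > -8 || 2*s <= -7) && 2*j > 1))


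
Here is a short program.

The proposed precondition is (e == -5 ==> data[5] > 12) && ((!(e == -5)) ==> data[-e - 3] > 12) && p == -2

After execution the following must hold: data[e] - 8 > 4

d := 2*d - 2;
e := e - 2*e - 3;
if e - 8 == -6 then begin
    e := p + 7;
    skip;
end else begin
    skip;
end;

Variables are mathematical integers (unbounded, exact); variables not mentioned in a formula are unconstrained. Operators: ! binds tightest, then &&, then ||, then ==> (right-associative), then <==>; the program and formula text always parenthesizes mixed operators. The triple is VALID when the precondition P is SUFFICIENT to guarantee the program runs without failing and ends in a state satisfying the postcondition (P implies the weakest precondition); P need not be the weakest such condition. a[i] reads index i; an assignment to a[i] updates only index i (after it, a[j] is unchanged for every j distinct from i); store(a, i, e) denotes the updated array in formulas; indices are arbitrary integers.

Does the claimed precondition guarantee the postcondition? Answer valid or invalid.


Working backward. After the program, the postcondition data[e] - 8 > 4 must hold; in canonical form it is data[e] > 12.
Then branch requires data[p + 7] > 12; else branch requires data[e] > 12.
Before the if: (e == 2 ==> data[p + 7] > 12) && ((!(e == 2)) ==> data[e] > 12)
Before e := e - 2*e - 3: (e == -5 ==> data[p + 7] > 12) && ((!(e == -5)) ==> data[-e - 3] > 12)
Before d := 2*d - 2: (e == -5 ==> data[p + 7] > 12) && ((!(e == -5)) ==> data[-e - 3] > 12)
The weakest precondition is (e == -5 ==> data[p + 7] > 12) && ((!(e == -5)) ==> data[-e - 3] > 12).
Check whether (e == -5 ==> data[5] > 12) && ((!(e == -5)) ==> data[-e - 3] > 12) && p == -2 implies it.
Every state satisfying the precondition satisfies the weakest precondition: the implication holds.
Answer: valid


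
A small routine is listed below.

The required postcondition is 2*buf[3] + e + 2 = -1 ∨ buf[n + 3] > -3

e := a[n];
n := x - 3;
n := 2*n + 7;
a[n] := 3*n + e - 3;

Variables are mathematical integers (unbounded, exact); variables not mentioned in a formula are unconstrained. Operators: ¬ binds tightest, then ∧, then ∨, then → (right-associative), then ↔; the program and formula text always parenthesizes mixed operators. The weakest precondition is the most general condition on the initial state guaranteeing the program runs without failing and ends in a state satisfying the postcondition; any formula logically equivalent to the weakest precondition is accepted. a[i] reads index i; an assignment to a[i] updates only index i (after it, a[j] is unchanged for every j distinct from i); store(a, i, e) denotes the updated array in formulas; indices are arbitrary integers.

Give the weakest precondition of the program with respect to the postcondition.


Working backward. After the program, the postcondition 2*buf[3] + e + 2 = -1 ∨ buf[n + 3] > -3 must hold; in canonical form it is 2*buf[3] + e = -3 ∨ buf[n + 3] > -3.
Before a[n] := 3*n + e - 3: 2*buf[3] + e = -3 ∨ buf[n + 3] > -3
Before n := 2*n + 7: 2*buf[3] + e = -3 ∨ buf[2*n + 10] > -3
Before n := x - 3: 2*buf[3] + e = -3 ∨ buf[2*x + 4] > -3
Before e := a[n]: a[n] + 2*buf[3] = -3 ∨ buf[2*x + 4] > -3
Answer: WP = a[n] + 2*buf[3] = -3 ∨ buf[2*x + 4] > -3


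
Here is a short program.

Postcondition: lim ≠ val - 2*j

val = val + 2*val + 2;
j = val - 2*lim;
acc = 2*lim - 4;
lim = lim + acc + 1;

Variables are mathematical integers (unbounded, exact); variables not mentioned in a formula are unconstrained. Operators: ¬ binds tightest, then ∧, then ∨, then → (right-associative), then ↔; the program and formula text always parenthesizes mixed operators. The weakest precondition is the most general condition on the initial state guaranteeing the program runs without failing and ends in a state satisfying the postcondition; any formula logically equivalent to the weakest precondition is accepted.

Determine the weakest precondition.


Working backward. After the program, the postcondition lim ≠ val - 2*j must hold; in canonical form it is 2*j + lim ≠ val.
Before lim := lim + acc + 1: acc + 2*j + lim ≠ val - 1
Before acc := 2*lim - 4: 2*j + 3*lim ≠ val + 3
Before j := val - 2*lim: val ≠ lim + 3
Before val := val + 2*val + 2: 3*val ≠ lim + 1
Answer: WP = 3*val ≠ lim + 1


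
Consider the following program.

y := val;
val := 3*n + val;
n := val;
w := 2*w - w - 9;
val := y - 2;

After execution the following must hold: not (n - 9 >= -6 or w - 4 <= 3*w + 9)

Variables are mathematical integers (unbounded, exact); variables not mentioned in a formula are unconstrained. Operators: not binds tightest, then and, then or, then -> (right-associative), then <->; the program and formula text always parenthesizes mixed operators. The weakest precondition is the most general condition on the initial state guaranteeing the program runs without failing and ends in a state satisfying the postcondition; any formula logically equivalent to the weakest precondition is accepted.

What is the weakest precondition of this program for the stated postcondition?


Working backward. After the program, the postcondition not (n - 9 >= -6 or w - 4 <= 3*w + 9) must hold; in canonical form it is not (n >= 3 or 2*w >= -13).
Before val := y - 2: not (n >= 3 or 2*w >= -13)
Before w := 2*w - w - 9: not (n >= 3 or 2*w >= 5)
Before n := val: not (val >= 3 or 2*w >= 5)
Before val := 3*n + val: not (3*n + val >= 3 or 2*w >= 5)
Before y := val: not (3*n + val >= 3 or 2*w >= 5)
Answer: WP = not (3*n + val >= 3 or 2*w >= 5)


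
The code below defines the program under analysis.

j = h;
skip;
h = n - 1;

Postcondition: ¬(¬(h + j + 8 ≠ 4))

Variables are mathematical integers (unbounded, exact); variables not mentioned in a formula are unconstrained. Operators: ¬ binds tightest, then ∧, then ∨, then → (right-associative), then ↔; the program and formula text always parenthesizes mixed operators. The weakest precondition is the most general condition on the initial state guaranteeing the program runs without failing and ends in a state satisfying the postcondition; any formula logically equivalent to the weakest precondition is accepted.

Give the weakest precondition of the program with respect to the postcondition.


Working backward. After the program, the postcondition ¬(¬(h + j + 8 ≠ 4)) must hold; in canonical form it is h + j ≠ -4.
Before h := n - 1: j + n ≠ -3
Before skip: j + n ≠ -3
Before j := h: h + n ≠ -3
Answer: WP = h + n ≠ -3


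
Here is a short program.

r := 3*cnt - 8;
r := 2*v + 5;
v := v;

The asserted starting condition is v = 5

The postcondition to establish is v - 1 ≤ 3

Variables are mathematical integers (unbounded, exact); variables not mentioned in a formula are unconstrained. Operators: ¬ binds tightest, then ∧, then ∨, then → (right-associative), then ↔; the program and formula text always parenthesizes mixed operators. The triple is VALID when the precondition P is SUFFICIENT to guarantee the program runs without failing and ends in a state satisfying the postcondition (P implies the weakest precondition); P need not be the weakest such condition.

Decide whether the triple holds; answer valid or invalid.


Working backward. After the program, the postcondition v - 1 ≤ 3 must hold; in canonical form it is v ≤ 4.
Before v := v: v ≤ 4
Before r := 2*v + 5: v ≤ 4
Before r := 3*cnt - 8: v ≤ 4
The weakest precondition is v ≤ 4.
Check whether v = 5 implies it.
Countermodel: at the initial state v = 5, the precondition holds but the weakest precondition fails.
Answer: invalid


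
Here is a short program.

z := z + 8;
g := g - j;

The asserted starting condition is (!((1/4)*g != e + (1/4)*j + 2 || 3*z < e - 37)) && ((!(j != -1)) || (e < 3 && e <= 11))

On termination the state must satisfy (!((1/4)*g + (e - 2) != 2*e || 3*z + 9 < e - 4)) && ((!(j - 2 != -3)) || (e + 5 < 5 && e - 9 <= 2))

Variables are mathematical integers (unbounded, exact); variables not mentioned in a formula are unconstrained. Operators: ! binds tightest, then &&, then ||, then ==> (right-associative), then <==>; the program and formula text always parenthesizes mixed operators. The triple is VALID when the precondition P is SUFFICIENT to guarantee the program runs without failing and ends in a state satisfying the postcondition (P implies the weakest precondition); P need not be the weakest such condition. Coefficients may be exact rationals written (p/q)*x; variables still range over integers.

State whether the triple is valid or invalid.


Working backward. After the program, the postcondition (!((1/4)*g + (e - 2) != 2*e || 3*z + 9 < e - 4)) && ((!(j - 2 != -3)) || (e + 5 < 5 && e - 9 <= 2)) must hold; in canonical form it is (!((1/4)*g != e + 2 || 3*z < e - 13)) && ((!(j != -1)) || (e < 0 && e <= 11)).
Before g := g - j: (!((1/4)*g != e + (1/4)*j + 2 || 3*z < e - 13)) && ((!(j != -1)) || (e < 0 && e <= 11))
Before z := z + 8: (!((1/4)*g != e + (1/4)*j + 2 || 3*z < e - 37)) && ((!(j != -1)) || (e < 0 && e <= 11))
The weakest precondition is (!((1/4)*g != e + (1/4)*j + 2 || 3*z < e - 37)) && ((!(j != -1)) || (e < 0 && e <= 11)).
Check whether (!((1/4)*g != e + (1/4)*j + 2 || 3*z < e - 37)) && ((!(j != -1)) || (e < 3 && e <= 11)) implies it.
Countermodel: at the initial state e = 0, g = 0, j = -8, z = 0, the precondition holds but the weakest precondition fails.
Answer: invalid


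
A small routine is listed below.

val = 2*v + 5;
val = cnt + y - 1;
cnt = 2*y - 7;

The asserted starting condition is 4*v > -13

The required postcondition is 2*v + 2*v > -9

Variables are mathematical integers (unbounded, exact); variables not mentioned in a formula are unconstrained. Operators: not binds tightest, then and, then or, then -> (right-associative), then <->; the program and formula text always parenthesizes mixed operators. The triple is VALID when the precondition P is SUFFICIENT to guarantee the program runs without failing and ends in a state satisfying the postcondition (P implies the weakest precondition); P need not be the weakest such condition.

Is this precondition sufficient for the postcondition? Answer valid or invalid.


Working backward. After the program, the postcondition 2*v + 2*v > -9 must hold; in canonical form it is 4*v > -9.
Before cnt := 2*y - 7: 4*v > -9
Before val := cnt + y - 1: 4*v > -9
Before val := 2*v + 5: 4*v > -9
The weakest precondition is 4*v > -9.
Check whether 4*v > -13 implies it.
Countermodel: at the initial state v = -3, the precondition holds but the weakest precondition fails.
Answer: invalid


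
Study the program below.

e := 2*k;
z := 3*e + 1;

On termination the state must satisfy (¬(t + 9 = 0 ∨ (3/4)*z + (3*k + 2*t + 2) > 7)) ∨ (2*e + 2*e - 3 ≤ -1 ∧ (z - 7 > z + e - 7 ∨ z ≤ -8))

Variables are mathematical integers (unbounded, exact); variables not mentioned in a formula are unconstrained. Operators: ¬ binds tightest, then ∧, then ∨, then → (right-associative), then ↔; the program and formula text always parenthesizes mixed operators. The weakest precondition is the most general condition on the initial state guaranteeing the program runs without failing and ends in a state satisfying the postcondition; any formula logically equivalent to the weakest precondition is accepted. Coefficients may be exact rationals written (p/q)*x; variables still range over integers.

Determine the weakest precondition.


Working backward. After the program, the postcondition (¬(t + 9 = 0 ∨ (3/4)*z + (3*k + 2*t + 2) > 7)) ∨ (2*e + 2*e - 3 ≤ -1 ∧ (z - 7 > z + e - 7 ∨ z ≤ -8)) must hold; in canonical form it is (¬(t = -9 ∨ 3*k + 2*t + (3/4)*z > 5)) ∨ (4*e ≤ 2 ∧ (e < 0 ∨ z ≤ -8)).
Before z := 3*e + 1: (¬(t = -9 ∨ (9/4)*e + 3*k + 2*t > 17/4)) ∨ (4*e ≤ 2 ∧ (e < 0 ∨ 3*e ≤ -9))
Before e := 2*k: (¬(t = -9 ∨ (15/2)*k + 2*t > 17/4)) ∨ (8*k ≤ 2 ∧ (2*k < 0 ∨ 6*k ≤ -9))
Answer: WP = (¬(t = -9 ∨ (15/2)*k + 2*t > 17/4)) ∨ (8*k ≤ 2 ∧ (2*k < 0 ∨ 6*k ≤ -9))
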